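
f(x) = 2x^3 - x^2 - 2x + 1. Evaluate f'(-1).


Differentiate f(x) = 2x^3 - x^2 - 2x + 1 term by term:
f'(x) = 6x^2 - 2x - 2
Substitute x = -1:
f'(-1) = 6 * (-1)^2 - 2 * (-1) - 2
= 6 + 2 - 2
= 6

6


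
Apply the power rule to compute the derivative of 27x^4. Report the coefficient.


We apply the power rule: d/dx [ax^n] = a*n * x^(n-1)
d/dx [27x^4]
= 27 * 4 * x^(4-1)
= 108x^3
The coefficient is 108

108


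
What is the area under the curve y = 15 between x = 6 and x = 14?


The area under a constant function y = 15 is a rectangle.
Width = 14 - 6 = 8
Height = 15
Area = width * height
= 8 * 15
= 120

120


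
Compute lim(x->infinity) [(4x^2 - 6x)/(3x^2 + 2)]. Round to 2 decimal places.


For limits at infinity with equal-degree polynomials,
we compare leading coefficients.
Numerator leading term: 4x^2
Denominator leading term: 3x^2
Divide both by x^2:
lim = (4 - 6/x) / (3 + 2/x^2)
As x -> infinity, the 1/x and 1/x^2 terms vanish:
= 4/3 ≈ 1.33

1.33


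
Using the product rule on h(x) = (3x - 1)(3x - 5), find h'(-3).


Let u(x) = 3x - 1 and v(x) = 3x - 5
u'(x) = 3
v'(x) = 3
Product rule: h'(x) = u'(x)*v(x) + u(x)*v'(x)
= 3 * (3x - 5) + (3x - 1) * 3
At x = -3:
u(-3) = 3 * (-3) - 1 = -10
v(-3) = 3 * (-3) - 5 = -14
h'(-3) = 3 * (-14) + (-10) * 3
= -42 - 30
= -72

-72


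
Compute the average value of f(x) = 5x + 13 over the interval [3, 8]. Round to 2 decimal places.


Average value = 1/(b-a) * integral from a to b of f(x) dx
First compute the integral of 5x + 13:
F(x) = (5/2)x^2 + 13x
F(8) = 5/2 * 64 + 13 * 8 = 264
F(3) = 5/2 * 9 + 13 * 3 = 123/2
Integral = 264 - 123/2 = 405/2
Average = (405/2) / (8 - 3) = (405/2) / 5
= 81/2 = 40.50

40.50


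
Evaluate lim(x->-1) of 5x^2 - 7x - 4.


Since polynomials are continuous, we use direct substitution.
lim(x->-1) of 5x^2 - 7x - 4
= 5 * (-1)^2 - 7 * (-1) - 4
= 5 + 7 - 4
= 8

8


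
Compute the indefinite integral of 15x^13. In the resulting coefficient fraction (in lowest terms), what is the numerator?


Apply the power rule for integration:
integral of ax^n dx = a/(n+1) * x^(n+1) + C
integral of 15x^13 dx
= 15/14 * x^14 + C
The coefficient in lowest terms is 15/14, and its numerator is 15

15


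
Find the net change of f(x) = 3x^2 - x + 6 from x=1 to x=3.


Net change = f(b) - f(a)
f(x) = 3x^2 - x + 6
Compute f(3):
f(3) = 3 * 3^2 - 1 * 3 + 6
= 27 - 3 + 6
= 30
Compute f(1):
f(1) = 3 * 1^2 - 1 * 1 + 6
= 3 - 1 + 6
= 8
Net change = 30 - 8 = 22

22


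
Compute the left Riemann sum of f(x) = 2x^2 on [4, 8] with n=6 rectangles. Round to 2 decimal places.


Left Riemann sum uses left endpoints of each subinterval.
Interval: [4, 8], n = 6
dx = (8 - 4) / 6 = 2/3
Left endpoints: [4, 14/3, 16/3, 6, 20/3, 22/3]
f values: [32, 392/9, 512/9, 72, 800/9, 968/9]
Sum = dx * (sum of f values)
= 2/3 * 3608/9
= 7216/27 ≈ 267.26

267.26


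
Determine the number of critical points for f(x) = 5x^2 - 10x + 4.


Find where f'(x) = 0:
f'(x) = 10x - 10
Set f'(x) = 0:
10x - 10 = 0
x = 10 / 10 = 1
This is a linear equation in x, so there is exactly one solution.
Number of critical points: 1

1


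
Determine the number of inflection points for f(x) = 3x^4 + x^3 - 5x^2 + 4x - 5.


Inflection points occur where f''(x) = 0 and concavity changes.
f(x) = 3x^4 + x^3 - 5x^2 + 4x - 5
f'(x) = 12x^3 + 3x^2 - 10x + 4
f''(x) = 36x^2 + 6x - 10
This is a quadratic in x. Use the discriminant to count real roots.
Discriminant = (6)^2 - 4 * 36 * (-10)
= 36 - (-1440)
= 1476
Since discriminant > 0, f''(x) = 0 has 2 distinct real solutions.
A quadratic with two distinct real roots changes sign at each root, so concavity changes at both.
Number of inflection points: 2

2


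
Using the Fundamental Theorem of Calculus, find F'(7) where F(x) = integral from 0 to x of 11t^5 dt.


By the Fundamental Theorem of Calculus (Part 1):
If F(x) = integral from 0 to x of f(t) dt, then F'(x) = f(x)
Here f(t) = 11t^5
So F'(x) = 11x^5
Evaluate at x = 7:
F'(7) = 11 * 7^5
= 11 * 16807
= 184877

184877


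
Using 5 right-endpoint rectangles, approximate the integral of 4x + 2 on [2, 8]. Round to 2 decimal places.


Right Riemann sum uses right endpoints of each subinterval.
Interval: [2, 8], n = 5
dx = (8 - 2) / 5 = 6/5
Right endpoints: [16/5, 22/5, 28/5, 34/5, 8]
f values: [74/5, 98/5, 122/5, 146/5, 34]
Sum = dx * (sum of f values)
= 6/5 * 122
= 732/5 = 146.40

146.40


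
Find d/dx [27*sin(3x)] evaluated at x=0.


Apply the chain rule to differentiate 27*sin(3x):
d/dx [27*sin(3x)]
= 27 * cos(3x) * d/dx(3x)
= 27 * 3 * cos(3x)
= 81 * cos(3x)
Evaluate at x = 0:
= 81 * cos(0)
= 81 * 1
= 81

81


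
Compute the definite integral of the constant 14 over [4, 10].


The integral of a constant k over [a, b] equals k * (b - a).
integral from 4 to 10 of 14 dx
= 14 * (10 - 4)
= 14 * 6
= 84

84


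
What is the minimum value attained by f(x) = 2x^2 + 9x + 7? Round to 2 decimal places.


For a quadratic f(x) = ax^2 + bx + c with a > 0, the minimum is at the vertex.
Vertex x-coordinate: x = -b/(2a)
x = -(9) / (2 * 2)
x = -9/4
Substitute back to find the minimum value:
f(-9/4) = 2 * (-9/4)^2 + 9 * (-9/4) + 7
= 81/8 - 81/4 + 7
= -25/8 ≈ -3.13

-3.13


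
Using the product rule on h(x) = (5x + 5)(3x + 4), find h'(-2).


Let u(x) = 5x + 5 and v(x) = 3x + 4
u'(x) = 5
v'(x) = 3
Product rule: h'(x) = u'(x)*v(x) + u(x)*v'(x)
= 5 * (3x + 4) + (5x + 5) * 3
At x = -2:
u(-2) = 5 * (-2) + 5 = -5
v(-2) = 3 * (-2) + 4 = -2
h'(-2) = 5 * (-2) + (-5) * 3
= -10 - 15
= -25

-25


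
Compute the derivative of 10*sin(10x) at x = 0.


Apply the chain rule to differentiate 10*sin(10x):
d/dx [10*sin(10x)]
= 10 * cos(10x) * d/dx(10x)
= 10 * 10 * cos(10x)
= 100 * cos(10x)
Evaluate at x = 0:
= 100 * cos(0)
= 100 * 1
= 100

100


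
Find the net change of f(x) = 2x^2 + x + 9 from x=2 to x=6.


Net change = f(b) - f(a)
f(x) = 2x^2 + x + 9
Compute f(6):
f(6) = 2 * 6^2 + 1 * 6 + 9
= 72 + 6 + 9
= 87
Compute f(2):
f(2) = 2 * 2^2 + 1 * 2 + 9
= 8 + 2 + 9
= 19
Net change = 87 - 19 = 68

68


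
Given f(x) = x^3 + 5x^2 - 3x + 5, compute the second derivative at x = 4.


First derivative:
f'(x) = 3x^2 + 10x - 3
Second derivative:
f''(x) = 6x + 10
Substitute x = 4:
f''(4) = 6 * 4 + 10
= 24 + 10
= 34

34


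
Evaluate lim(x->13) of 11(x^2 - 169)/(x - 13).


Direct substitution gives 0/0, so we factor the numerator.
Factor: 11(x^2 - 169) = 11 * (x - 13)(x + 13)
Cancel the common factor (x - 13):
11(x^2 - 169)/(x - 13) = 11 * (x + 13)
Now substitute x = 13:
= 11 * (13 + 13) = 286

286


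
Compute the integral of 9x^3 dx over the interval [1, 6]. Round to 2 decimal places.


Find the antiderivative of 9x^3:
F(x) = 9/4 * x^4
Apply the Fundamental Theorem of Calculus:
F(6) - F(1)
= 9/4 * 6^4 - 9/4 * 1^4
= 9/4 * (1296 - 1)
= 9/4 * 1295
= 11655/4 = 2913.75

2913.75


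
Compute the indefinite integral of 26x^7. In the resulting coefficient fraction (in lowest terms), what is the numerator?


Apply the power rule for integration:
integral of ax^n dx = a/(n+1) * x^(n+1) + C
integral of 26x^7 dx
= 26/8 * x^8 + C
= 13/4 * x^8 + C
The coefficient in lowest terms is 13/4, and its numerator is 13

13


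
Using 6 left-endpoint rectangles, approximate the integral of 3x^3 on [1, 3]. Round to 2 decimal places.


Left Riemann sum uses left endpoints of each subinterval.
Interval: [1, 3], n = 6
dx = (3 - 1) / 6 = 1/3
Left endpoints: [1, 4/3, 5/3, 2, 7/3, 8/3]
f values: [3, 64/9, 125/9, 24, 343/9, 512/9]
Sum = dx * (sum of f values)
= 1/3 * 143
= 143/3 ≈ 47.67

47.67


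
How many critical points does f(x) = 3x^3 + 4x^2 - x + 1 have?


Find where f'(x) = 0:
f(x) = 3x^3 + 4x^2 - x + 1
f'(x) = 9x^2 + 8x - 1
This is a quadratic in x. Use the discriminant to count real roots.
Discriminant = (8)^2 - 4 * 9 * (-1)
= 64 - (-36)
= 100
Since discriminant > 0, f'(x) = 0 has 2 real solutions.
Number of critical points: 2

2


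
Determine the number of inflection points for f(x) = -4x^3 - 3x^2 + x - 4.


Inflection points occur where f''(x) = 0 and concavity changes.
f(x) = -4x^3 - 3x^2 + x - 4
f'(x) = -12x^2 - 6x + 1
f''(x) = -24x - 6
Set f''(x) = 0:
-24x - 6 = 0
x = 6 / (-24) = -1/4
Since f''(x) is linear (degree 1), it changes sign at this point.
Therefore there is exactly 1 inflection point.

1


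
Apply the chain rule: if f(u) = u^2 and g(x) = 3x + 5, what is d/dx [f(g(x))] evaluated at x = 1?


Using the chain rule: (f(g(x)))' = f'(g(x)) * g'(x)
First, find g(1):
g(1) = 3 * 1 + 5 = 8
Next, f'(u) = 2u
And g'(x) = 3
So f'(g(1)) * g'(1)
= 2 * 8 * 3
= 48

48


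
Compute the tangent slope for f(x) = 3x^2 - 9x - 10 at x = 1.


The slope of the tangent line equals f'(x) at the point.
f(x) = 3x^2 - 9x - 10
f'(x) = 6x - 9
At x = 1:
f'(1) = 6 * 1 - 9
= 6 - 9
= -3

-3


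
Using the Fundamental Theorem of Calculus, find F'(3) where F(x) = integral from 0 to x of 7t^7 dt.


By the Fundamental Theorem of Calculus (Part 1):
If F(x) = integral from 0 to x of f(t) dt, then F'(x) = f(x)
Here f(t) = 7t^7
So F'(x) = 7x^7
Evaluate at x = 3:
F'(3) = 7 * 3^7
= 7 * 2187
= 15309

15309


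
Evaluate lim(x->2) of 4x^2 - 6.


Since polynomials are continuous, we use direct substitution.
lim(x->2) of 4x^2 - 6
= 4 * 2^2 + 0 * 2 - 6
= 16 + 0 - 6
= 10

10


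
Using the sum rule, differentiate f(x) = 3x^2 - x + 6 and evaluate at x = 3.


Differentiate term by term using power and sum rules:
f(x) = 3x^2 - x + 6
f'(x) = 6x - 1
Substitute x = 3:
f'(3) = 6 * 3 - 1
= 18 - 1
= 17

17


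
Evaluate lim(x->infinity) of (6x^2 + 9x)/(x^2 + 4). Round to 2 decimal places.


For limits at infinity with equal-degree polynomials,
we compare leading coefficients.
Numerator leading term: 6x^2
Denominator leading term: x^2
Divide both by x^2:
lim = (6 + 9/x) / (1 + 4/x^2)
As x -> infinity, the 1/x and 1/x^2 terms vanish:
= 6/1 = 6 = 6.00

6.00


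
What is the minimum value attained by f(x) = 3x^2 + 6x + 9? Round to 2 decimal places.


For a quadratic f(x) = ax^2 + bx + c with a > 0, the minimum is at the vertex.
Vertex x-coordinate: x = -b/(2a)
x = -(6) / (2 * 3)
x = -6/6 = -1
Substitute back to find the minimum value:
f(-1) = 3 * (-1)^2 + 6 * (-1) + 9
= 3 - 6 + 9
= 6 = 6.00

6.00


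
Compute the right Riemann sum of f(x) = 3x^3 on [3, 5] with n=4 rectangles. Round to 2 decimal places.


Right Riemann sum uses right endpoints of each subinterval.
Interval: [3, 5], n = 4
dx = (5 - 3) / 4 = 1/2
Right endpoints: [7/2, 4, 9/2, 5]
f values: [1029/8, 192, 2187/8, 375]
Sum = dx * (sum of f values)
= 1/2 * 969
= 969/2 = 484.50

484.50


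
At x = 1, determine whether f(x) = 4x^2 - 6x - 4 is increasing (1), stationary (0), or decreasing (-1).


Compute f'(x) to determine behavior:
f'(x) = 8x - 6
f'(1) = 8 * 1 - 6
= 8 - 6
= 2
Since f'(1) > 0, the function is increasing (1)

1


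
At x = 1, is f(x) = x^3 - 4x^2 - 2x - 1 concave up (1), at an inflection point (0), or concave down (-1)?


Concavity is determined by the sign of f''(x).
f(x) = x^3 - 4x^2 - 2x - 1
f'(x) = 3x^2 - 8x - 2
f''(x) = 6x - 8
f''(1) = 6 * 1 - 8
= 6 - 8
= -2
Since f''(1) < 0, the function is concave down (-1)

-1


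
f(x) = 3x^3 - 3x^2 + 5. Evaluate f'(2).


Differentiate f(x) = 3x^3 - 3x^2 + 5 term by term:
f'(x) = 9x^2 - 6x
Substitute x = 2:
f'(2) = 9 * 2^2 - 6 * 2 + 0
= 36 - 12 + 0
= 24

24


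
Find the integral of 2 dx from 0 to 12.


The integral of a constant k over [a, b] equals k * (b - a).
integral from 0 to 12 of 2 dx
= 2 * (12 - 0)
= 2 * 12
= 24

24


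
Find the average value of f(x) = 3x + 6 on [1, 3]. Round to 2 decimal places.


Average value = 1/(b-a) * integral from a to b of f(x) dx
First compute the integral of 3x + 6:
F(x) = (3/2)x^2 + 6x
F(3) = 3/2 * 9 + 6 * 3 = 63/2
F(1) = 3/2 * 1 + 6 * 1 = 15/2
Integral = 63/2 - 15/2 = 24
Average = 24 / (3 - 1) = 24 / 2
= 12 = 12.00

12.00


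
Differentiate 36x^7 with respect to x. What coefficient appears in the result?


We apply the power rule: d/dx [ax^n] = a*n * x^(n-1)
d/dx [36x^7]
= 36 * 7 * x^(7-1)
= 252x^6
The coefficient is 252

252


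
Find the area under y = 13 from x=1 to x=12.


The area under a constant function y = 13 is a rectangle.
Width = 12 - 1 = 11
Height = 13
Area = width * height
= 11 * 13
= 143

143


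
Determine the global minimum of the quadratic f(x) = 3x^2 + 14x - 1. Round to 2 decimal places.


For a quadratic f(x) = ax^2 + bx + c with a > 0, the minimum is at the vertex.
Vertex x-coordinate: x = -b/(2a)
x = -(14) / (2 * 3)
x = -14/6 = -7/3
Substitute back to find the minimum value:
f(-7/3) = 3 * (-7/3)^2 + 14 * (-7/3) - 1
= 49/3 - 98/3 - 1
= -52/3 ≈ -17.33

-17.33


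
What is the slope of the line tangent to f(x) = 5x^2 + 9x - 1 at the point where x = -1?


The slope of the tangent line equals f'(x) at the point.
f(x) = 5x^2 + 9x - 1
f'(x) = 10x + 9
At x = -1:
f'(-1) = 10 * (-1) + 9
= -10 + 9
= -1

-1


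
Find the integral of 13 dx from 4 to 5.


The integral of a constant k over [a, b] equals k * (b - a).
integral from 4 to 5 of 13 dx
= 13 * (5 - 4)
= 13 * 1
= 13

13


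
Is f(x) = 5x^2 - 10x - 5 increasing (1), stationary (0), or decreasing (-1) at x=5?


Compute f'(x) to determine behavior:
f'(x) = 10x - 10
f'(5) = 10 * 5 - 10
= 50 - 10
= 40
Since f'(5) > 0, the function is increasing (1)

1


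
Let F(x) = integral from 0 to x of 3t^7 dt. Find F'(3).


By the Fundamental Theorem of Calculus (Part 1):
If F(x) = integral from 0 to x of f(t) dt, then F'(x) = f(x)
Here f(t) = 3t^7
So F'(x) = 3x^7
Evaluate at x = 3:
F'(3) = 3 * 3^7
= 3 * 2187
= 6561

6561


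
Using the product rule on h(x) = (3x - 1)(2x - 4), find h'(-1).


Let u(x) = 3x - 1 and v(x) = 2x - 4
u'(x) = 3
v'(x) = 2
Product rule: h'(x) = u'(x)*v(x) + u(x)*v'(x)
= 3 * (2x - 4) + (3x - 1) * 2
At x = -1:
u(-1) = 3 * (-1) - 1 = -4
v(-1) = 2 * (-1) - 4 = -6
h'(-1) = 3 * (-6) + (-4) * 2
= -18 - 8
= -26

-26


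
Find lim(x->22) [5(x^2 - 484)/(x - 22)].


Direct substitution gives 0/0, so we factor the numerator.
Factor: 5(x^2 - 484) = 5 * (x - 22)(x + 22)
Cancel the common factor (x - 22):
5(x^2 - 484)/(x - 22) = 5 * (x + 22)
Now substitute x = 22:
= 5 * (22 + 22) = 220

220


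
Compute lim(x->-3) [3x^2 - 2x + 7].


Since polynomials are continuous, we use direct substitution.
lim(x->-3) of 3x^2 - 2x + 7
= 3 * (-3)^2 - 2 * (-3) + 7
= 27 + 6 + 7
= 40

40


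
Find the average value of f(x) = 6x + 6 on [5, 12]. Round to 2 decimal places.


Average value = 1/(b-a) * integral from a to b of f(x) dx
First compute the integral of 6x + 6:
F(x) = 3x^2 + 6x
F(12) = 3 * 144 + 6 * 12 = 504
F(5) = 3 * 25 + 6 * 5 = 105
Integral = 504 - 105 = 399
Average = 399 / (12 - 5) = 399 / 7
= 57 = 57.00

57.00


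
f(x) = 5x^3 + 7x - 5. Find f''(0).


First derivative:
f'(x) = 15x^2 + 7
Second derivative:
f''(x) = 30x
Substitute x = 0:
f''(0) = 30 * 0 + 0
= 0 + 0
= 0

0


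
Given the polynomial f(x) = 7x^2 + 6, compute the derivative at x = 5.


Differentiate term by term using power and sum rules:
f(x) = 7x^2 + 6
f'(x) = 14x
Substitute x = 5:
f'(5) = 14 * 5 + 0
= 70 + 0
= 70

70


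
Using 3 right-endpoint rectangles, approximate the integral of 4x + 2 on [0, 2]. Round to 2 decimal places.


Right Riemann sum uses right endpoints of each subinterval.
Interval: [0, 2], n = 3
dx = (2 - 0) / 3 = 2/3
Right endpoints: [2/3, 4/3, 2]
f values: [14/3, 22/3, 10]
Sum = dx * (sum of f values)
= 2/3 * 22
= 44/3 ≈ 14.67

14.67


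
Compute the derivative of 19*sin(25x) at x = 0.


Apply the chain rule to differentiate 19*sin(25x):
d/dx [19*sin(25x)]
= 19 * cos(25x) * d/dx(25x)
= 19 * 25 * cos(25x)
= 475 * cos(25x)
Evaluate at x = 0:
= 475 * cos(0)
= 475 * 1
= 475

475


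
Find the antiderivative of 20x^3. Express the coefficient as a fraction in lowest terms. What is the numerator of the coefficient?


Apply the power rule for integration:
integral of ax^n dx = a/(n+1) * x^(n+1) + C
integral of 20x^3 dx
= 20/4 * x^4 + C
= 5 * x^4 + C
The coefficient in lowest terms is 5 = 5/1, so its numerator is 5

5


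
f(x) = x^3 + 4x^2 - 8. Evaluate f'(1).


Differentiate f(x) = x^3 + 4x^2 - 8 term by term:
f'(x) = 3x^2 + 8x
Substitute x = 1:
f'(1) = 3 * 1^2 + 8 * 1 + 0
= 3 + 8 + 0
= 11

11


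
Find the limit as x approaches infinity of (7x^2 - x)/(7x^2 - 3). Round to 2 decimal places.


For limits at infinity with equal-degree polynomials,
we compare leading coefficients.
Numerator leading term: 7x^2
Denominator leading term: 7x^2
Divide both by x^2:
lim = (7 - 1/x) / (7 - 3/x^2)
As x -> infinity, the 1/x and 1/x^2 terms vanish:
= 7/7 = 1 = 1.00

1.00


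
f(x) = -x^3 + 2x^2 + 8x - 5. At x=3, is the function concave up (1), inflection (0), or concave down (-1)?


Concavity is determined by the sign of f''(x).
f(x) = -x^3 + 2x^2 + 8x - 5
f'(x) = -3x^2 + 4x + 8
f''(x) = -6x + 4
f''(3) = -6 * 3 + 4
= -18 + 4
= -14
Since f''(3) < 0, the function is concave down (-1)

-1


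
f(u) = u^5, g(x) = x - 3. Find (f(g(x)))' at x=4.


Using the chain rule: (f(g(x)))' = f'(g(x)) * g'(x)
First, find g(4):
g(4) = 1 * 4 - 3 = 1
Next, f'(u) = 5u^4
And g'(x) = 1
So f'(g(4)) * g'(4)
= 5 * 1^4 * 1
= 5 * 1 * 1
= 5

5


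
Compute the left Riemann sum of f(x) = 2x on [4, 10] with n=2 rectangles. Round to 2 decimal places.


Left Riemann sum uses left endpoints of each subinterval.
Interval: [4, 10], n = 2
dx = (10 - 4) / 2 = 3
Left endpoints: [4, 7]
f values: [8, 14]
Sum = dx * (sum of f values)
= 3 * 22
= 66 = 66.00

66.00


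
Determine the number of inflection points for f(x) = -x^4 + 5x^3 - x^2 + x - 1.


Inflection points occur where f''(x) = 0 and concavity changes.
f(x) = -x^4 + 5x^3 - x^2 + x - 1
f'(x) = -4x^3 + 15x^2 - 2x + 1
f''(x) = -12x^2 + 30x - 2
This is a quadratic in x. Use the discriminant to count real roots.
Discriminant = (30)^2 - 4 * (-12) * (-2)
= 900 - 96
= 804
Since discriminant > 0, f''(x) = 0 has 2 distinct real solutions.
A quadratic with two distinct real roots changes sign at each root, so concavity changes at both.
Number of inflection points: 2

2


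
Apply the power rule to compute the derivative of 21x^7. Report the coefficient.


We apply the power rule: d/dx [ax^n] = a*n * x^(n-1)
d/dx [21x^7]
= 21 * 7 * x^(7-1)
= 147x^6
The coefficient is 147

147


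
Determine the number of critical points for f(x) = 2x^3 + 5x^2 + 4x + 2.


Find where f'(x) = 0:
f(x) = 2x^3 + 5x^2 + 4x + 2
f'(x) = 6x^2 + 10x + 4
This is a quadratic in x. Use the discriminant to count real roots.
Discriminant = (10)^2 - 4 * 6 * 4
= 100 - 96
= 4
Since discriminant > 0, f'(x) = 0 has 2 real solutions.
Number of critical points: 2

2


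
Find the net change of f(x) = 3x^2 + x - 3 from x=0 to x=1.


Net change = f(b) - f(a)
f(x) = 3x^2 + x - 3
Compute f(1):
f(1) = 3 * 1^2 + 1 * 1 - 3
= 3 + 1 - 3
= 1
Compute f(0):
f(0) = 3 * 0^2 + 1 * 0 - 3
= 0 + 0 - 3
= -3
Net change = 1 - (-3) = 4

4


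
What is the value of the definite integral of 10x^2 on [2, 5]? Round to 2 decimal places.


Find the antiderivative of 10x^2:
F(x) = 10/3 * x^3
Apply the Fundamental Theorem of Calculus:
F(5) - F(2)
= 10/3 * 5^3 - 10/3 * 2^3
= 10/3 * (125 - 8)
= 10/3 * 117
= 390 = 390.00

390.00


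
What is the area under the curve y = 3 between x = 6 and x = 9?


The area under a constant function y = 3 is a rectangle.
Width = 9 - 6 = 3
Height = 3
Area = width * height
= 3 * 3
= 9

9


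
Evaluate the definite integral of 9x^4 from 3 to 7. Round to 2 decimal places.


Find the antiderivative of 9x^4:
F(x) = 9/5 * x^5
Apply the Fundamental Theorem of Calculus:
F(7) - F(3)
= 9/5 * 7^5 - 9/5 * 3^5
= 9/5 * (16807 - 243)
= 9/5 * 16564
= 149076/5 = 29815.20

29815.20


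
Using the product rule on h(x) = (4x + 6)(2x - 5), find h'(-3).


Let u(x) = 4x + 6 and v(x) = 2x - 5
u'(x) = 4
v'(x) = 2
Product rule: h'(x) = u'(x)*v(x) + u(x)*v'(x)
= 4 * (2x - 5) + (4x + 6) * 2
At x = -3:
u(-3) = 4 * (-3) + 6 = -6
v(-3) = 2 * (-3) - 5 = -11
h'(-3) = 4 * (-11) + (-6) * 2
= -44 - 12
= -56

-56


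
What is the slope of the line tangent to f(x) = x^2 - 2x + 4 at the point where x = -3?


The slope of the tangent line equals f'(x) at the point.
f(x) = x^2 - 2x + 4
f'(x) = 2x - 2
At x = -3:
f'(-3) = 2 * (-3) - 2
= -6 - 2
= -8

-8


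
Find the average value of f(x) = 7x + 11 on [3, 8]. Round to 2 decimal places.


Average value = 1/(b-a) * integral from a to b of f(x) dx
First compute the integral of 7x + 11:
F(x) = (7/2)x^2 + 11x
F(8) = 7/2 * 64 + 11 * 8 = 312
F(3) = 7/2 * 9 + 11 * 3 = 129/2
Integral = 312 - 129/2 = 495/2
Average = (495/2) / (8 - 3) = (495/2) / 5
= 99/2 = 49.50

49.50


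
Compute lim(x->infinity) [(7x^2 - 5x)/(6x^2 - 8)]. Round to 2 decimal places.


For limits at infinity with equal-degree polynomials,
we compare leading coefficients.
Numerator leading term: 7x^2
Denominator leading term: 6x^2
Divide both by x^2:
lim = (7 - 5/x) / (6 - 8/x^2)
As x -> infinity, the 1/x and 1/x^2 terms vanish:
= 7/6 ≈ 1.17

1.17


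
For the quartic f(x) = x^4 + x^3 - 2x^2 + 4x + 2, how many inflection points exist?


Inflection points occur where f''(x) = 0 and concavity changes.
f(x) = x^4 + x^3 - 2x^2 + 4x + 2
f'(x) = 4x^3 + 3x^2 - 4x + 4
f''(x) = 12x^2 + 6x - 4
This is a quadratic in x. Use the discriminant to count real roots.
Discriminant = (6)^2 - 4 * 12 * (-4)
= 36 - (-192)
= 228
Since discriminant > 0, f''(x) = 0 has 2 distinct real solutions.
A quadratic with two distinct real roots changes sign at each root, so concavity changes at both.
Number of inflection points: 2

2


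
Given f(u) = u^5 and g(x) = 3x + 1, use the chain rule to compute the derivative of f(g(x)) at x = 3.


Using the chain rule: (f(g(x)))' = f'(g(x)) * g'(x)
First, find g(3):
g(3) = 3 * 3 + 1 = 10
Next, f'(u) = 5u^4
And g'(x) = 3
So f'(g(3)) * g'(3)
= 5 * 10^4 * 3
= 5 * 10000 * 3
= 150000

150000


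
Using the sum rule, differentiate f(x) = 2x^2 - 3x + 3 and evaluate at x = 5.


Differentiate term by term using power and sum rules:
f(x) = 2x^2 - 3x + 3
f'(x) = 4x - 3
Substitute x = 5:
f'(5) = 4 * 5 - 3
= 20 - 3
= 17

17


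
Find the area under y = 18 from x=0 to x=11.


The area under a constant function y = 18 is a rectangle.
Width = 11 - 0 = 11
Height = 18
Area = width * height
= 11 * 18
= 198

198


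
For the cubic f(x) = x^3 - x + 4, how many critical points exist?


Find where f'(x) = 0:
f(x) = x^3 - x + 4
f'(x) = 3x^2 - 1
This is a quadratic in x. Use the discriminant to count real roots.
Discriminant = (0)^2 - 4 * 3 * (-1)
= 0 - (-12)
= 12
Since discriminant > 0, f'(x) = 0 has 2 real solutions.
Number of critical points: 2

2


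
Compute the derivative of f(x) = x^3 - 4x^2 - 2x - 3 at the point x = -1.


Differentiate f(x) = x^3 - 4x^2 - 2x - 3 term by term:
f'(x) = 3x^2 - 8x - 2
Substitute x = -1:
f'(-1) = 3 * (-1)^2 - 8 * (-1) - 2
= 3 + 8 - 2
= 9

9


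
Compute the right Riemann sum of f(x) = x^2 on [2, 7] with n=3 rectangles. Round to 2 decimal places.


Right Riemann sum uses right endpoints of each subinterval.
Interval: [2, 7], n = 3
dx = (7 - 2) / 3 = 5/3
Right endpoints: [11/3, 16/3, 7]
f values: [121/9, 256/9, 49]
Sum = dx * (sum of f values)
= 5/3 * 818/9
= 4090/27 ≈ 151.48

151.48


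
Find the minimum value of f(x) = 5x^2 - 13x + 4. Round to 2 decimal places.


For a quadratic f(x) = ax^2 + bx + c with a > 0, the minimum is at the vertex.
Vertex x-coordinate: x = -b/(2a)
x = -(-13) / (2 * 5)
x = 13/10
Substitute back to find the minimum value:
f(13/10) = 5 * (13/10)^2 - 13 * (13/10) + 4
= 169/20 - 169/10 + 4
= -89/20 = -4.45

-4.45


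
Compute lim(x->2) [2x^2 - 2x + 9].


Since polynomials are continuous, we use direct substitution.
lim(x->2) of 2x^2 - 2x + 9
= 2 * 2^2 - 2 * 2 + 9
= 8 - 4 + 9
= 13

13


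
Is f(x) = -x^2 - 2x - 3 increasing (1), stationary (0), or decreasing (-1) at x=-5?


Compute f'(x) to determine behavior:
f'(x) = -2x - 2
f'(-5) = -2 * (-5) - 2
= 10 - 2
= 8
Since f'(-5) > 0, the function is increasing (1)

1


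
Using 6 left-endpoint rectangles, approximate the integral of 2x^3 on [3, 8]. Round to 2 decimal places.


Left Riemann sum uses left endpoints of each subinterval.
Interval: [3, 8], n = 6
dx = (8 - 3) / 6 = 5/6
Left endpoints: [3, 23/6, 14/3, 11/2, 19/3, 43/6]
f values: [54, 12167/108, 5488/27, 1331/4, 13718/27, 79507/108]
Sum = dx * (sum of f values)
= 5/6 * 23363/12
= 116815/72 ≈ 1622.43

1622.43


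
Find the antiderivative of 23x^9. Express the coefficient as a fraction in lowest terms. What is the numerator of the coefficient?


Apply the power rule for integration:
integral of ax^n dx = a/(n+1) * x^(n+1) + C
integral of 23x^9 dx
= 23/10 * x^10 + C
The coefficient in lowest terms is 23/10, and its numerator is 23

23


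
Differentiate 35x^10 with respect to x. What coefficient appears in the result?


We apply the power rule: d/dx [ax^n] = a*n * x^(n-1)
d/dx [35x^10]
= 35 * 10 * x^(10-1)
= 350x^9
The coefficient is 350

350


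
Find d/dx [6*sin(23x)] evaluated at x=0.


Apply the chain rule to differentiate 6*sin(23x):
d/dx [6*sin(23x)]
= 6 * cos(23x) * d/dx(23x)
= 6 * 23 * cos(23x)
= 138 * cos(23x)
Evaluate at x = 0:
= 138 * cos(0)
= 138 * 1
= 138

138


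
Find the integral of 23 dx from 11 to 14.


The integral of a constant k over [a, b] equals k * (b - a).
integral from 11 to 14 of 23 dx
= 23 * (14 - 11)
= 23 * 3
= 69

69


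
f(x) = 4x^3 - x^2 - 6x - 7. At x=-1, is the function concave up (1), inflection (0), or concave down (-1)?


Concavity is determined by the sign of f''(x).
f(x) = 4x^3 - x^2 - 6x - 7
f'(x) = 12x^2 - 2x - 6
f''(x) = 24x - 2
f''(-1) = 24 * (-1) - 2
= -24 - 2
= -26
Since f''(-1) < 0, the function is concave down (-1)

-1


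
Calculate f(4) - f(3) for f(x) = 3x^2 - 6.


Net change = f(b) - f(a)
f(x) = 3x^2 - 6
Compute f(4):
f(4) = 3 * 4^2 + 0 * 4 - 6
= 48 + 0 - 6
= 42
Compute f(3):
f(3) = 3 * 3^2 + 0 * 3 - 6
= 27 + 0 - 6
= 21
Net change = 42 - 21 = 21

21


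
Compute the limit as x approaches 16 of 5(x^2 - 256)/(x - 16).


Direct substitution gives 0/0, so we factor the numerator.
Factor: 5(x^2 - 256) = 5 * (x - 16)(x + 16)
Cancel the common factor (x - 16):
5(x^2 - 256)/(x - 16) = 5 * (x + 16)
Now substitute x = 16:
= 5 * (16 + 16) = 160

160


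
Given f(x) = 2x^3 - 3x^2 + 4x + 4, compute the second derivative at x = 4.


First derivative:
f'(x) = 6x^2 - 6x + 4
Second derivative:
f''(x) = 12x - 6
Substitute x = 4:
f''(4) = 12 * 4 - 6
= 48 - 6
= 42

42


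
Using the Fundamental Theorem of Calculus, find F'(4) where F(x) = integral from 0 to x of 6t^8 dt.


By the Fundamental Theorem of Calculus (Part 1):
If F(x) = integral from 0 to x of f(t) dt, then F'(x) = f(x)
Here f(t) = 6t^8
So F'(x) = 6x^8
Evaluate at x = 4:
F'(4) = 6 * 4^8
= 6 * 65536
= 393216

393216


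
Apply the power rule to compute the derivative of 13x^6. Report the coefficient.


We apply the power rule: d/dx [ax^n] = a*n * x^(n-1)
d/dx [13x^6]
= 13 * 6 * x^(6-1)
= 78x^5
The coefficient is 78

78


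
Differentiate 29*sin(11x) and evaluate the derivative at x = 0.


Apply the chain rule to differentiate 29*sin(11x):
d/dx [29*sin(11x)]
= 29 * cos(11x) * d/dx(11x)
= 29 * 11 * cos(11x)
= 319 * cos(11x)
Evaluate at x = 0:
= 319 * cos(0)
= 319 * 1
= 319

319


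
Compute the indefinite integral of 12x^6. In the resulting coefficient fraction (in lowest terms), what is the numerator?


Apply the power rule for integration:
integral of ax^n dx = a/(n+1) * x^(n+1) + C
integral of 12x^6 dx
= 12/7 * x^7 + C
The coefficient in lowest terms is 12/7, and its numerator is 12

12


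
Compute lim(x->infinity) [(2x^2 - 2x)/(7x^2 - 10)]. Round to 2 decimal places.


For limits at infinity with equal-degree polynomials,
we compare leading coefficients.
Numerator leading term: 2x^2
Denominator leading term: 7x^2
Divide both by x^2:
lim = (2 - 2/x) / (7 - 10/x^2)
As x -> infinity, the 1/x and 1/x^2 terms vanish:
= 2/7 ≈ 0.29

0.29


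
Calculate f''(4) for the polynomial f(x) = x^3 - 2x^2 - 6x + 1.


First derivative:
f'(x) = 3x^2 - 4x - 6
Second derivative:
f''(x) = 6x - 4
Substitute x = 4:
f''(4) = 6 * 4 - 4
= 24 - 4
= 20

20


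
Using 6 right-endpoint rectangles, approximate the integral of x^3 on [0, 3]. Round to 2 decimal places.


Right Riemann sum uses right endpoints of each subinterval.
Interval: [0, 3], n = 6
dx = (3 - 0) / 6 = 1/2
Right endpoints: [1/2, 1, 3/2, 2, 5/2, 3]
f values: [1/8, 1, 27/8, 8, 125/8, 27]
Sum = dx * (sum of f values)
= 1/2 * 441/8
= 441/16 ≈ 27.56

27.56


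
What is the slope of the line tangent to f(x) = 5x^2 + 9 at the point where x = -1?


The slope of the tangent line equals f'(x) at the point.
f(x) = 5x^2 + 9
f'(x) = 10x
At x = -1:
f'(-1) = 10 * (-1) + 0
= -10 + 0
= -10

-10


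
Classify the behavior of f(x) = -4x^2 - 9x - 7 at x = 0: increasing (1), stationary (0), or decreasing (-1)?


Compute f'(x) to determine behavior:
f'(x) = -8x - 9
f'(0) = -8 * 0 - 9
= 0 - 9
= -9
Since f'(0) < 0, the function is decreasing (-1)

-1


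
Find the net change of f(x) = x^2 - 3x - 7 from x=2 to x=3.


Net change = f(b) - f(a)
f(x) = x^2 - 3x - 7
Compute f(3):
f(3) = 1 * 3^2 - 3 * 3 - 7
= 9 - 9 - 7
= -7
Compute f(2):
f(2) = 1 * 2^2 - 3 * 2 - 7
= 4 - 6 - 7
= -9
Net change = -7 - (-9) = 2

2


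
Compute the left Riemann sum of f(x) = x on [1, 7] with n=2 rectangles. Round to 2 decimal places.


Left Riemann sum uses left endpoints of each subinterval.
Interval: [1, 7], n = 2
dx = (7 - 1) / 2 = 3
Left endpoints: [1, 4]
f values: [1, 4]
Sum = dx * (sum of f values)
= 3 * 5
= 15 = 15.00

15.00


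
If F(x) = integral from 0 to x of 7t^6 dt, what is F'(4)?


By the Fundamental Theorem of Calculus (Part 1):
If F(x) = integral from 0 to x of f(t) dt, then F'(x) = f(x)
Here f(t) = 7t^6
So F'(x) = 7x^6
Evaluate at x = 4:
F'(4) = 7 * 4^6
= 7 * 4096
= 28672

28672


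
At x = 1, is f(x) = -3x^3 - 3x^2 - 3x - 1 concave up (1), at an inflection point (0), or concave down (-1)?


Concavity is determined by the sign of f''(x).
f(x) = -3x^3 - 3x^2 - 3x - 1
f'(x) = -9x^2 - 6x - 3
f''(x) = -18x - 6
f''(1) = -18 * 1 - 6
= -18 - 6
= -24
Since f''(1) < 0, the function is concave down (-1)

-1


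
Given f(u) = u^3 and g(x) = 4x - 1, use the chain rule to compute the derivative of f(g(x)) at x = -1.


Using the chain rule: (f(g(x)))' = f'(g(x)) * g'(x)
First, find g(-1):
g(-1) = 4 * (-1) - 1 = -5
Next, f'(u) = 3u^2
And g'(x) = 4
So f'(g(-1)) * g'(-1)
= 3 * (-5)^2 * 4
= 3 * 25 * 4
= 300

300


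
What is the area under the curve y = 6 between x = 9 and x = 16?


The area under a constant function y = 6 is a rectangle.
Width = 16 - 9 = 7
Height = 6
Area = width * height
= 7 * 6
= 42

42


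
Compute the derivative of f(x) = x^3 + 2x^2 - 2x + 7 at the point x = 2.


Differentiate f(x) = x^3 + 2x^2 - 2x + 7 term by term:
f'(x) = 3x^2 + 4x - 2
Substitute x = 2:
f'(2) = 3 * 2^2 + 4 * 2 - 2
= 12 + 8 - 2
= 18

18


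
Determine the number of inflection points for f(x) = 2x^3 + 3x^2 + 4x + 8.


Inflection points occur where f''(x) = 0 and concavity changes.
f(x) = 2x^3 + 3x^2 + 4x + 8
f'(x) = 6x^2 + 6x + 4
f''(x) = 12x + 6
Set f''(x) = 0:
12x + 6 = 0
x = -6 / 12 = -1/2
Since f''(x) is linear (degree 1), it changes sign at this point.
Therefore there is exactly 1 inflection point.

1


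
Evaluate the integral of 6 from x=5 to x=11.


The integral of a constant k over [a, b] equals k * (b - a).
integral from 5 to 11 of 6 dx
= 6 * (11 - 5)
= 6 * 6
= 36

36


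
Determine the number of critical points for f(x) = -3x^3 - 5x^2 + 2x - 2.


Find where f'(x) = 0:
f(x) = -3x^3 - 5x^2 + 2x - 2
f'(x) = -9x^2 - 10x + 2
This is a quadratic in x. Use the discriminant to count real roots.
Discriminant = (-10)^2 - 4 * (-9) * 2
= 100 - (-72)
= 172
Since discriminant > 0, f'(x) = 0 has 2 real solutions.
Number of critical points: 2

2


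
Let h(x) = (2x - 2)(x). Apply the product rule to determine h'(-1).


Let u(x) = 2x - 2 and v(x) = x
u'(x) = 2
v'(x) = 1
Product rule: h'(x) = u'(x)*v(x) + u(x)*v'(x)
= 2 * (x) + (2x - 2) * 1
At x = -1:
u(-1) = 2 * (-1) - 2 = -4
v(-1) = 1 * (-1) + 0 = -1
h'(-1) = 2 * (-1) + (-4) * 1
= -2 - 4
= -6

-6


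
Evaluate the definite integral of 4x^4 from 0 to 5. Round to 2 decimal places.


Find the antiderivative of 4x^4:
F(x) = 4/5 * x^5
Apply the Fundamental Theorem of Calculus:
F(5) - F(0)
= 4/5 * 5^5 - 4/5 * 0^5
= 4/5 * (3125 - 0)
= 4/5 * 3125
= 2500 = 2500.00

2500.00


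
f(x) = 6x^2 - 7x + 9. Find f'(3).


Differentiate term by term using power and sum rules:
f(x) = 6x^2 - 7x + 9
f'(x) = 12x - 7
Substitute x = 3:
f'(3) = 12 * 3 - 7
= 36 - 7
= 29

29


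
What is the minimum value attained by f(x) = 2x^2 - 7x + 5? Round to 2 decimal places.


For a quadratic f(x) = ax^2 + bx + c with a > 0, the minimum is at the vertex.
Vertex x-coordinate: x = -b/(2a)
x = -(-7) / (2 * 2)
x = 7/4
Substitute back to find the minimum value:
f(7/4) = 2 * (7/4)^2 - 7 * (7/4) + 5
= 49/8 - 49/4 + 5
= -9/8 ≈ -1.13

-1.13


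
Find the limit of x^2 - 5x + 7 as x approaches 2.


Since polynomials are continuous, we use direct substitution.
lim(x->2) of x^2 - 5x + 7
= 1 * 2^2 - 5 * 2 + 7
= 4 - 10 + 7
= 1

1


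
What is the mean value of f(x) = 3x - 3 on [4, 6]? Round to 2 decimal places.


Average value = 1/(b-a) * integral from a to b of f(x) dx
First compute the integral of 3x - 3:
F(x) = (3/2)x^2 - 3x
F(6) = 3/2 * 36 - 3 * 6 = 36
F(4) = 3/2 * 16 - 3 * 4 = 12
Integral = 36 - 12 = 24
Average = 24 / (6 - 4) = 24 / 2
= 12 = 12.00

12.00


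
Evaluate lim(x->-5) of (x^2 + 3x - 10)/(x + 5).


Direct substitution gives 0/0, so we factor the numerator.
Factor: (x^2 + 3x - 10) = (x + 5)(x - 2)
Cancel the common factor (x + 5):
(x^2 + 3x - 10)/(x + 5) = (x - 2)
Now substitute x = -5:
= (-5) - (2) = -7

-7


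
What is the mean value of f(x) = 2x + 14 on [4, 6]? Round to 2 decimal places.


Average value = 1/(b-a) * integral from a to b of f(x) dx
First compute the integral of 2x + 14:
F(x) = x^2 + 14x
F(6) = 1 * 36 + 14 * 6 = 120
F(4) = 1 * 16 + 14 * 4 = 72
Integral = 120 - 72 = 48
Average = 48 / (6 - 4) = 48 / 2
= 24 = 24.00

24.00


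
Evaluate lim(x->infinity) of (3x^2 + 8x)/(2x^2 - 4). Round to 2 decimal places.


For limits at infinity with equal-degree polynomials,
we compare leading coefficients.
Numerator leading term: 3x^2
Denominator leading term: 2x^2
Divide both by x^2:
lim = (3 + 8/x) / (2 - 4/x^2)
As x -> infinity, the 1/x and 1/x^2 terms vanish:
= 3/2 = 1.50

1.50


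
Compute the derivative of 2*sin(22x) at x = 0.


Apply the chain rule to differentiate 2*sin(22x):
d/dx [2*sin(22x)]
= 2 * cos(22x) * d/dx(22x)
= 2 * 22 * cos(22x)
= 44 * cos(22x)
Evaluate at x = 0:
= 44 * cos(0)
= 44 * 1
= 44

44


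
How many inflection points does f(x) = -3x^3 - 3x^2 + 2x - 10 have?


Inflection points occur where f''(x) = 0 and concavity changes.
f(x) = -3x^3 - 3x^2 + 2x - 10
f'(x) = -9x^2 - 6x + 2
f''(x) = -18x - 6
Set f''(x) = 0:
-18x - 6 = 0
x = 6 / (-18) = -1/3
Since f''(x) is linear (degree 1), it changes sign at this point.
Therefore there is exactly 1 inflection point.

1


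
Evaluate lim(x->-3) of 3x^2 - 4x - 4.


Since polynomials are continuous, we use direct substitution.
lim(x->-3) of 3x^2 - 4x - 4
= 3 * (-3)^2 - 4 * (-3) - 4
= 27 + 12 - 4
= 35

35


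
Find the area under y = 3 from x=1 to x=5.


The area under a constant function y = 3 is a rectangle.
Width = 5 - 1 = 4
Height = 3
Area = width * height
= 4 * 3
= 12

12


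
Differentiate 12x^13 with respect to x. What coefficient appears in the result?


We apply the power rule: d/dx [ax^n] = a*n * x^(n-1)
d/dx [12x^13]
= 12 * 13 * x^(13-1)
= 156x^12
The coefficient is 156

156


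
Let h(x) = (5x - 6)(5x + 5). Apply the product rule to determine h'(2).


Let u(x) = 5x - 6 and v(x) = 5x + 5
u'(x) = 5
v'(x) = 5
Product rule: h'(x) = u'(x)*v(x) + u(x)*v'(x)
= 5 * (5x + 5) + (5x - 6) * 5
At x = 2:
u(2) = 5 * 2 - 6 = 4
v(2) = 5 * 2 + 5 = 15
h'(2) = 5 * 15 + 4 * 5
= 75 + 20
= 95

95


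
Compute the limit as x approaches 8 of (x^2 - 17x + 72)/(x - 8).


Direct substitution gives 0/0, so we factor the numerator.
Factor: (x^2 - 17x + 72) = (x - 8)(x - 9)
Cancel the common factor (x - 8):
(x^2 - 17x + 72)/(x - 8) = (x - 9)
Now substitute x = 8:
= (8) - (9) = -1

-1


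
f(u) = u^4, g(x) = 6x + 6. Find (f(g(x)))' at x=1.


Using the chain rule: (f(g(x)))' = f'(g(x)) * g'(x)
First, find g(1):
g(1) = 6 * 1 + 6 = 12
Next, f'(u) = 4u^3
And g'(x) = 6
So f'(g(1)) * g'(1)
= 4 * 12^3 * 6
= 4 * 1728 * 6
= 41472

41472


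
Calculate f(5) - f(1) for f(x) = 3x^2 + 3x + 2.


Net change = f(b) - f(a)
f(x) = 3x^2 + 3x + 2
Compute f(5):
f(5) = 3 * 5^2 + 3 * 5 + 2
= 75 + 15 + 2
= 92
Compute f(1):
f(1) = 3 * 1^2 + 3 * 1 + 2
= 3 + 3 + 2
= 8
Net change = 92 - 8 = 84

84


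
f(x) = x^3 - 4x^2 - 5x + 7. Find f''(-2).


First derivative:
f'(x) = 3x^2 - 8x - 5
Second derivative:
f''(x) = 6x - 8
Substitute x = -2:
f''(-2) = 6 * (-2) - 8
= -12 - 8
= -20

-20


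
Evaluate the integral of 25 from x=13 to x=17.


The integral of a constant k over [a, b] equals k * (b - a).
integral from 13 to 17 of 25 dx
= 25 * (17 - 13)
= 25 * 4
= 100

100


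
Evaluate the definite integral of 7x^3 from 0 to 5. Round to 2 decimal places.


Find the antiderivative of 7x^3:
F(x) = 7/4 * x^4
Apply the Fundamental Theorem of Calculus:
F(5) - F(0)
= 7/4 * 5^4 - 7/4 * 0^4
= 7/4 * (625 - 0)
= 7/4 * 625
= 4375/4 = 1093.75

1093.75


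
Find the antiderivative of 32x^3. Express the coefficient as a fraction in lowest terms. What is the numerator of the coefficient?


Apply the power rule for integration:
integral of ax^n dx = a/(n+1) * x^(n+1) + C
integral of 32x^3 dx
= 32/4 * x^4 + C
= 8 * x^4 + C
The coefficient in lowest terms is 8 = 8/1, so its numerator is 8

8


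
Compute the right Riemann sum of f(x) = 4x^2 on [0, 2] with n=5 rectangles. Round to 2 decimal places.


Right Riemann sum uses right endpoints of each subinterval.
Interval: [0, 2], n = 5
dx = (2 - 0) / 5 = 2/5
Right endpoints: [2/5, 4/5, 6/5, 8/5, 2]
f values: [16/25, 64/25, 144/25, 256/25, 16]
Sum = dx * (sum of f values)
= 2/5 * 176/5
= 352/25 = 14.08

14.08


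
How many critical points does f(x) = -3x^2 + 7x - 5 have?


Find where f'(x) = 0:
f'(x) = -6x + 7
Set f'(x) = 0:
-6x + 7 = 0
x = -7 / (-6) = 7/6
This is a linear equation in x, so there is exactly one solution.
Number of critical points: 1

1


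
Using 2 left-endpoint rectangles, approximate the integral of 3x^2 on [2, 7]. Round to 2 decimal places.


Left Riemann sum uses left endpoints of each subinterval.
Interval: [2, 7], n = 2
dx = (7 - 2) / 2 = 5/2
Left endpoints: [2, 9/2]
f values: [12, 243/4]
Sum = dx * (sum of f values)
= 5/2 * 291/4
= 1455/8 ≈ 181.88

181.88


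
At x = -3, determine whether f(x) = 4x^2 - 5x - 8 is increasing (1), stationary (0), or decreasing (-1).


Compute f'(x) to determine behavior:
f'(x) = 8x - 5
f'(-3) = 8 * (-3) - 5
= -24 - 5
= -29
Since f'(-3) < 0, the function is decreasing (-1)

-1


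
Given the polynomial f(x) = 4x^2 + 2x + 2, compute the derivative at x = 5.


Differentiate term by term using power and sum rules:
f(x) = 4x^2 + 2x + 2
f'(x) = 8x + 2
Substitute x = 5:
f'(5) = 8 * 5 + 2
= 40 + 2
= 42

42


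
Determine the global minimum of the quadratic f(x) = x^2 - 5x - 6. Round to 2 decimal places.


For a quadratic f(x) = ax^2 + bx + c with a > 0, the minimum is at the vertex.
Vertex x-coordinate: x = -b/(2a)
x = -(-5) / (2 * 1)
x = 5/2
Substitute back to find the minimum value:
f(5/2) = 1 * (5/2)^2 - 5 * (5/2) - 6
= 25/4 - 25/2 - 6
= -49/4 = -12.25

-12.25


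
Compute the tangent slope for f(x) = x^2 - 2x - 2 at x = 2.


The slope of the tangent line equals f'(x) at the point.
f(x) = x^2 - 2x - 2
f'(x) = 2x - 2
At x = 2:
f'(2) = 2 * 2 - 2
= 4 - 2
= 2

2
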